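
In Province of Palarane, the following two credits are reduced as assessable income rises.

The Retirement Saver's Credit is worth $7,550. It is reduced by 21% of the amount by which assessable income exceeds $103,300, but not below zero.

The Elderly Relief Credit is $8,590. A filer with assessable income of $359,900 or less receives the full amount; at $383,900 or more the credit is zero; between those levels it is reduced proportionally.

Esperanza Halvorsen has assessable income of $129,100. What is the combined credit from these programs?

$10,722

Retirement Saver's Credit: 21% of the $25,800 excess over $103,300 is $5,418; credit = $7,550 − $5,418 = $2,132.
Elderly Relief Credit: $129,100 is at or below the $359,900 threshold, so the full $8,590 applies.
Total: $2,132 + $8,590 = $10,722.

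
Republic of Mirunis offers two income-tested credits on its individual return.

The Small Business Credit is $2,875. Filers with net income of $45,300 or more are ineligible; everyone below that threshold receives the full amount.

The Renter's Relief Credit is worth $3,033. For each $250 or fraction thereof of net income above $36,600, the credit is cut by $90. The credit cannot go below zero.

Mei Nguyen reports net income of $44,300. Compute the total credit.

$3,118

Small Business Credit: $44,300 is below the $45,300 cutoff, so the full $2,875 applies.
Renter's Relief Credit: income exceeds $36,600 by $7,700, which is 31 full-or-partial $250 increments; reduction = 31 × $90 = $2,790, leaving $243.
Total: $2,875 + $243 = $3,118.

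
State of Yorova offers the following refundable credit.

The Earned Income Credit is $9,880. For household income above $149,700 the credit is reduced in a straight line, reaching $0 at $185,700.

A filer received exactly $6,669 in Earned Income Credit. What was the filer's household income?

$6,669 is 6,669/9,880 of the full $9,880, so 3,211/9,880 of the $36,000 range has been used: income = $149,700 + $36,000 × 3,211/9,880 = $161,400.

$161,400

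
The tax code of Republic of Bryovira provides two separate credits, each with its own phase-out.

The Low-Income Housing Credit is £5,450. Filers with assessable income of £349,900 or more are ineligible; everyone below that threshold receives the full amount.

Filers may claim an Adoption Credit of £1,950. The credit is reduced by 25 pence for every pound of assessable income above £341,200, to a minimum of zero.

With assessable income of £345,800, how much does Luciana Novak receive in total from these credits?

Low-Income Housing Credit: £345,800 is below the £349,900 cutoff, so the full £5,450 applies.
Adoption Credit: 25% of the £4,600 excess over £341,200 is £1,150; credit = £1,950 − £1,150 = £800.
Total: £5,450 + £800 = £6,250.

£6,250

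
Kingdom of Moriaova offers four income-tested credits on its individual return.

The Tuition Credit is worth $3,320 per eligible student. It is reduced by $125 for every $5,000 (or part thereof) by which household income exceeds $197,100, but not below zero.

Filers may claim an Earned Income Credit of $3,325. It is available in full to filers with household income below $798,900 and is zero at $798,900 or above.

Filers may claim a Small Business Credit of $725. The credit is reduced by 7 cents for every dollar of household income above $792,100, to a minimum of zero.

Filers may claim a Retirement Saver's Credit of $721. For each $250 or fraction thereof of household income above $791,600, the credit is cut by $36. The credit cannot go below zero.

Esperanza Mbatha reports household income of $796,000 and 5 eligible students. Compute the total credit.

$5,450

Tuition Credit: base = 5 × $3,320 = $16,600. income exceeds $197,100 by $598,900, which is 120 full-or-partial $5,000 increments; reduction = 120 × $125 = $15,000, leaving $1,600.
Earned Income Credit: $796,000 is below the $798,900 cutoff, so the full $3,325 applies.
Small Business Credit: 7% of the $3,900 excess over $792,100 is $273; credit = $725 − $273 = $452.
Retirement Saver's Credit: income exceeds $791,600 by $4,400, which is 18 full-or-partial $250 increments; reduction = 18 × $36 = $648, leaving $73.
Total: $1,600 + $3,325 + $452 + $73 = $5,450.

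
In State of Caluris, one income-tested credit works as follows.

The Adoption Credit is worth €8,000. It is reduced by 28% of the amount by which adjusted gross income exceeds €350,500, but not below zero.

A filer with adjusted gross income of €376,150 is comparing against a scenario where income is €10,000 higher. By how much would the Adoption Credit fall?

€818

At €376,150 — 28% of the €25,650 excess over €350,500 is €7,182; credit = €8,000 − €7,182 = €818.
At €386,150 — 28% of the €35,650 excess over €350,500 is €9,982 ≥ base, so the credit is €0.
Lost: €818 − €0 = €818.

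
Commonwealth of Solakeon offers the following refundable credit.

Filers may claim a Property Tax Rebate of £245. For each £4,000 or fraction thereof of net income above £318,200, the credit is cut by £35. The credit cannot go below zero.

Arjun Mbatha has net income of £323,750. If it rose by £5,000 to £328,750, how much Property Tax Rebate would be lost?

At £323,750 — income exceeds £318,200 by £5,550, which is 2 full-or-partial £4,000 increments; reduction = 2 × £35 = £70, leaving £175.
At £328,750 — income exceeds £318,200 by £10,550, which is 3 full-or-partial £4,000 increments; reduction = 3 × £35 = £105, leaving £140.
Lost: £175 − £140 = £35.

£35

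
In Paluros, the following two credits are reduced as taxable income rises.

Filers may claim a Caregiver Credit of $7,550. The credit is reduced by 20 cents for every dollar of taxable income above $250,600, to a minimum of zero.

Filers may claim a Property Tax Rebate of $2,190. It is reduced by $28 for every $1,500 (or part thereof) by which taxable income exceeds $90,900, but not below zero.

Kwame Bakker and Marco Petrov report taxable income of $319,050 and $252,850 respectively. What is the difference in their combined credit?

$7,100

Kwame ($319,050): Caregiver Credit: 20% of the $68,450 excess over $250,600 is $13,690 ≥ base, so the credit is $0. Property Tax Rebate: income exceeds $90,900 by $228,150 → 153 increments × $28 = $4,284 ≥ base, so the credit is $0. total $0 + $0 = $0
Marco ($252,850): Caregiver Credit: 20% of the $2,250 excess over $250,600 is $450; credit = $7,550 − $450 = $7,100. Property Tax Rebate: income exceeds $90,900 by $161,950 → 108 increments × $28 = $3,024 ≥ base, so the credit is $0. total $7,100 + $0 = $7,100
Difference: |$0 − $7,100| = $7,100.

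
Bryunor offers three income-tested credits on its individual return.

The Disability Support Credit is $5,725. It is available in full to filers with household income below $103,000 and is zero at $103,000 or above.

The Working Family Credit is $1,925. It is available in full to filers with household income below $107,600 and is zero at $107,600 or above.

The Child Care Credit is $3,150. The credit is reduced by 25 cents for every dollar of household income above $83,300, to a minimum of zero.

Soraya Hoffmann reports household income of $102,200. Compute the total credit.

Disability Support Credit: $102,200 is below the $103,000 cutoff, so the full $5,725 applies.
Working Family Credit: $102,200 is below the $107,600 cutoff, so the full $1,925 applies.
Child Care Credit: 25% of the $18,900 excess over $83,300 is $4,725 ≥ base, so the credit is $0.
Total: $5,725 + $1,925 + $0 = $7,650.

$7,650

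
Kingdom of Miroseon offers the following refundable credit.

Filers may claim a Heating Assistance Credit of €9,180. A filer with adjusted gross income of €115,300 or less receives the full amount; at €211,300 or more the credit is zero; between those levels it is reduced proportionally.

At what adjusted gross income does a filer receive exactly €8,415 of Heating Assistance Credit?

€123,300

€8,415 is 8,415/9,180 of the full €9,180, so 765/9,180 of the €96,000 range has been used: income = €115,300 + €96,000 × 765/9,180 = €123,300.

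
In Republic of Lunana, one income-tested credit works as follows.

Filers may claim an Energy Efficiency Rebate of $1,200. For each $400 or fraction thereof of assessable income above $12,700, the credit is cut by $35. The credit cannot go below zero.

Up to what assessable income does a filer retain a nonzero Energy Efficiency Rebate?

$26,300

After 34 increments the reduction is 34 × $35 = $1,190, leaving $10; one more increment wipes it out. Increment 34 ends at excess 34 × $400 = $13,600, so the highest qualifying income is $12,700 + $13,600 = $26,300.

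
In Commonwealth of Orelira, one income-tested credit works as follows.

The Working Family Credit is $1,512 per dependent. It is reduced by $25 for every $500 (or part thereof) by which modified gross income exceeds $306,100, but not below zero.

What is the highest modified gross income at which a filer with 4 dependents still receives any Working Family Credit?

Full credit = 4 × $1,512 = $6,048.
After 241 increments the reduction is 241 × $25 = $6,025, leaving $23; one more increment wipes it out. Increment 241 ends at excess 241 × $500 = $120,500, so the highest qualifying income is $306,100 + $120,500 = $426,600.

$426,600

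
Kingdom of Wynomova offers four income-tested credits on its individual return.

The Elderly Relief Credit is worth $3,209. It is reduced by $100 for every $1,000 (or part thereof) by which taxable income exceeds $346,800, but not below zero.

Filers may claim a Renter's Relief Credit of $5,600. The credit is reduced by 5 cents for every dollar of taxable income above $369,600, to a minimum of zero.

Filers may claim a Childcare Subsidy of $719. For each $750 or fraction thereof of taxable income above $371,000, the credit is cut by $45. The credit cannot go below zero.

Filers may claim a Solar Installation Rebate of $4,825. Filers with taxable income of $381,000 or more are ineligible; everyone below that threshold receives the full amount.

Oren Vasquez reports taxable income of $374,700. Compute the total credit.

Elderly Relief Credit: income exceeds $346,800 by $27,900, which is 28 full-or-partial $1,000 increments; reduction = 28 × $100 = $2,800, leaving $409.
Renter's Relief Credit: 5% of the $5,100 excess over $369,600 is $255; credit = $5,600 − $255 = $5,345.
Childcare Subsidy: income exceeds $371,000 by $3,700, which is 5 full-or-partial $750 increments; reduction = 5 × $45 = $225, leaving $494.
Solar Installation Rebate: $374,700 is below the $381,000 cutoff, so the full $4,825 applies.
Total: $409 + $5,345 + $494 + $4,825 = $11,073.

$11,073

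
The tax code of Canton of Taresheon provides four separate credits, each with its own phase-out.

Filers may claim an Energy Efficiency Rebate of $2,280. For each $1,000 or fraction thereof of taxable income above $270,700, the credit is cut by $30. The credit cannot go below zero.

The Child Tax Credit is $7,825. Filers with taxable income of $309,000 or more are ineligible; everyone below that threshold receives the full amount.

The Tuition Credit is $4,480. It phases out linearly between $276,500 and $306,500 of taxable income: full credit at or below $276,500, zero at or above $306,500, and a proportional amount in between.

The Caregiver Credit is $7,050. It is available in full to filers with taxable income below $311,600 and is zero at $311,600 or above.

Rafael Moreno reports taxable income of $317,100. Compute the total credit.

Energy Efficiency Rebate: income exceeds $270,700 by $46,400, which is 47 full-or-partial $1,000 increments; reduction = 47 × $30 = $1,410, leaving $870.
Child Tax Credit: $317,100 meets or exceeds the $309,000 cutoff, so the credit is $0.
Tuition Credit: $317,100 is at or above $306,500, so the credit is $0.
Caregiver Credit: $317,100 meets or exceeds the $311,600 cutoff, so the credit is $0.
Total: $870 + $0 + $0 + $0 = $870.

$870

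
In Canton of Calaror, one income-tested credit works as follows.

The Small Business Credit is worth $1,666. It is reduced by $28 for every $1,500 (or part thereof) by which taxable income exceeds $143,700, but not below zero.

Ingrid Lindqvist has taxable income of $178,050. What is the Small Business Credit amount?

$1,022

Small Business Credit: income exceeds $143,700 by $34,350, which is 23 full-or-partial $1,500 increments; reduction = 23 × $28 = $644, leaving $1,022.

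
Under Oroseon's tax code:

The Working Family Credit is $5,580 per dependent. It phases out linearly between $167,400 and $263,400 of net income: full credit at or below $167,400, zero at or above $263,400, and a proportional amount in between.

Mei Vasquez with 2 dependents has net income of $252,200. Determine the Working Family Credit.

$1,302

Working Family Credit: base = 2 × $5,580 = $11,160. $252,200 is $84,800 into a $96,000 phase-out range, leaving 11,200/96,000 of the credit: $11,160 × 11,200/96,000 = $1,302.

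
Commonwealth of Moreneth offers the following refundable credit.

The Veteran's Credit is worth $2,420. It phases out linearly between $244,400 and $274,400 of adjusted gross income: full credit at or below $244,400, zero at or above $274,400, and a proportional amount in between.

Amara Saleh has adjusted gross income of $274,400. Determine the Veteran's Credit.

$0

Veteran's Credit: $274,400 is at or above $274,400, so the credit is $0.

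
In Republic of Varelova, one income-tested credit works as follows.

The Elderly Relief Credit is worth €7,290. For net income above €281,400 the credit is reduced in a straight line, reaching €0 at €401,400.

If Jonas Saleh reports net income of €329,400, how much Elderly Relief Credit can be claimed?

€4,374

Elderly Relief Credit: €329,400 is €48,000 into a €120,000 phase-out range, leaving 72,000/120,000 of the credit: €7,290 × 72,000/120,000 = €4,374.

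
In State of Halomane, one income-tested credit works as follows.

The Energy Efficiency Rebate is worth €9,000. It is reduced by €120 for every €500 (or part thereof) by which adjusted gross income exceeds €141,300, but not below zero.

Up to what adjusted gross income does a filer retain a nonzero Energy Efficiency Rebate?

€178,300

After 74 increments the reduction is 74 × €120 = €8,880, leaving €120; one more increment wipes it out. Increment 74 ends at excess 74 × €500 = €37,000, so the highest qualifying income is €141,300 + €37,000 = €178,300.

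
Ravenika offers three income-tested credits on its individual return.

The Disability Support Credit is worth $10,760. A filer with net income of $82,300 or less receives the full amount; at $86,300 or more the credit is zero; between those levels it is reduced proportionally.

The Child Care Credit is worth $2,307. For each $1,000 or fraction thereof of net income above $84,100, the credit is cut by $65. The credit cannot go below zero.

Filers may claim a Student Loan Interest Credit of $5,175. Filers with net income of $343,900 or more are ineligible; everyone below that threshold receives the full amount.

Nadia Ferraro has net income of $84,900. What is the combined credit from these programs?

Disability Support Credit: $84,900 is $2,600 into a $4,000 phase-out range, leaving 1,400/4,000 of the credit: $10,760 × 1,400/4,000 = $3,766.
Child Care Credit: income exceeds $84,100 by $800, which is 1 full-or-partial $1,000 increment; reduction = 1 × $65 = $65, leaving $2,242.
Student Loan Interest Credit: $84,900 is below the $343,900 cutoff, so the full $5,175 applies.
Total: $3,766 + $2,242 + $5,175 = $11,183.

$11,183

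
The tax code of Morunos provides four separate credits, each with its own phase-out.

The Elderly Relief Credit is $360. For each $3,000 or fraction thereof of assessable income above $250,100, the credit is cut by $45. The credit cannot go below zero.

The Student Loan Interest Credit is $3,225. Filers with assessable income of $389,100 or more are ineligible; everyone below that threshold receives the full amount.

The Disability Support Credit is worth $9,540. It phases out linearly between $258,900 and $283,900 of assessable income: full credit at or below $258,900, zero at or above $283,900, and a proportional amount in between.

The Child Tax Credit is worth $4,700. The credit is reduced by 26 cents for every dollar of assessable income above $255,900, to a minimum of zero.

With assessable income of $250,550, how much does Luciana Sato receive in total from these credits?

$17,780

Elderly Relief Credit: income exceeds $250,100 by $450, which is 1 full-or-partial $3,000 increment; reduction = 1 × $45 = $45, leaving $315.
Student Loan Interest Credit: $250,550 is below the $389,100 cutoff, so the full $3,225 applies.
Disability Support Credit: $250,550 is at or below the $258,900 threshold, so the full $9,540 applies.
Child Tax Credit: $250,550 is at or below the $255,900 threshold, so the full $4,700 applies.
Total: $315 + $3,225 + $9,540 + $4,700 = $17,780.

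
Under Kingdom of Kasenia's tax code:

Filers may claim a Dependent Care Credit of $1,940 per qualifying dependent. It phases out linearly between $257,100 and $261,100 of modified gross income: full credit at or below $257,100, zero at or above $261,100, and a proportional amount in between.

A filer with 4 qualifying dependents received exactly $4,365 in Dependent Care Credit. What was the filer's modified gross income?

$258,850

Full credit = 4 × $1,940 = $7,760.
$4,365 is 4,365/7,760 of the full $7,760, so 3,395/7,760 of the $4,000 range has been used: income = $257,100 + $4,000 × 3,395/7,760 = $258,850.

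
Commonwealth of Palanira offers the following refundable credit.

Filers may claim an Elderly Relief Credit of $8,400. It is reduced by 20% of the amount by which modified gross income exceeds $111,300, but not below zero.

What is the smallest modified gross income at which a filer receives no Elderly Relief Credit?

$153,300

The credit falls by 20% of each dollar above $111,300, so it reaches zero when the excess is $8,400 / 20% = $42,000: income = $111,300 + $42,000 = $153,300.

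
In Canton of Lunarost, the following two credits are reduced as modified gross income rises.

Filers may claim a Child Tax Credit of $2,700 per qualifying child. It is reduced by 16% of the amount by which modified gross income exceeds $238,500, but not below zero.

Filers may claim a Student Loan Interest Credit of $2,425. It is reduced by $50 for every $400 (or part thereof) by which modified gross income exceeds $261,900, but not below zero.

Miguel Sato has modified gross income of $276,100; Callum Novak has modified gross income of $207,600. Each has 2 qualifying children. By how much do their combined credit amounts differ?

Miguel ($276,100): Child Tax Credit: base = 2 × $2,700 = $5,400. 16% of the $37,600 excess over $238,500 is $6,016 ≥ base, so the credit is $0. Student Loan Interest Credit: income exceeds $261,900 by $14,200, which is 36 full-or-partial $400 increments; reduction = 36 × $50 = $1,800, leaving $625. total $0 + $625 = $625
Callum ($207,600): Child Tax Credit: base = 2 × $2,700 = $5,400. $207,600 is at or below the $238,500 threshold, so the full $5,400 applies. Student Loan Interest Credit: $207,600 is at or below the $261,900 threshold, so the full $2,425 applies. total $5,400 + $2,425 = $7,825
Difference: |$625 − $7,825| = $7,200.

$7,200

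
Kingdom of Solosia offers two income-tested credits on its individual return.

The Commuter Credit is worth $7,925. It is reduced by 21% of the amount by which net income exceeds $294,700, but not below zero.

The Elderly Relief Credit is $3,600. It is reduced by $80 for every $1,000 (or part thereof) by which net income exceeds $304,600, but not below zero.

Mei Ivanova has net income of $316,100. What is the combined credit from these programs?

Commuter Credit: 21% of the $21,400 excess over $294,700 is $4,494; credit = $7,925 − $4,494 = $3,431.
Elderly Relief Credit: income exceeds $304,600 by $11,500, which is 12 full-or-partial $1,000 increments; reduction = 12 × $80 = $960, leaving $2,640.
Total: $3,431 + $2,640 = $6,071.

$6,071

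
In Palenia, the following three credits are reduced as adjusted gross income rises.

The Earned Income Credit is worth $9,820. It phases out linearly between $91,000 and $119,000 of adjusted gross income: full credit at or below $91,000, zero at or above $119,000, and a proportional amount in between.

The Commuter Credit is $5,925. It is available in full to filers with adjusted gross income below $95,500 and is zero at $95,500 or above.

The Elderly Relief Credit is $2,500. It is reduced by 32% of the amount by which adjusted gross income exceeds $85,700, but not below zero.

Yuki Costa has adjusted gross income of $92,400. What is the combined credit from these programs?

$15,610

Earned Income Credit: $92,400 is $1,400 into a $28,000 phase-out range, leaving 26,600/28,000 of the credit: $9,820 × 26,600/28,000 = $9,329.
Commuter Credit: $92,400 is below the $95,500 cutoff, so the full $5,925 applies.
Elderly Relief Credit: 32% of the $6,700 excess over $85,700 is $2,144; credit = $2,500 − $2,144 = $356.
Total: $9,329 + $5,925 + $356 = $15,610.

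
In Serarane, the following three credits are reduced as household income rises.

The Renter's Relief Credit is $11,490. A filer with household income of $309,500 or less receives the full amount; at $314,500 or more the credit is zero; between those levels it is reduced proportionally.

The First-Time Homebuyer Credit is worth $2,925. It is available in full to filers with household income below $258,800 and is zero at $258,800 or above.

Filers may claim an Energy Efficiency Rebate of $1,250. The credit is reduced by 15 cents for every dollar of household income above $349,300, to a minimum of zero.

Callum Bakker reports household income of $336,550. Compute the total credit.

$1,250

Renter's Relief Credit: $336,550 is at or above $314,500, so the credit is $0.
First-Time Homebuyer Credit: $336,550 meets or exceeds the $258,800 cutoff, so the credit is $0.
Energy Efficiency Rebate: $336,550 is at or below the $349,300 threshold, so the full $1,250 applies.
Total: $0 + $0 + $1,250 = $1,250.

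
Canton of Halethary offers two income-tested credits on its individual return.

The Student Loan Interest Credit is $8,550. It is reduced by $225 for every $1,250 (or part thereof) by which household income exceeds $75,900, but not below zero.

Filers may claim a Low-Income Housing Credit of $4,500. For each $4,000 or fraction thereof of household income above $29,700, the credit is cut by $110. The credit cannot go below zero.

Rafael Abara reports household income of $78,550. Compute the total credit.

$10,945

Student Loan Interest Credit: income exceeds $75,900 by $2,650, which is 3 full-or-partial $1,250 increments; reduction = 3 × $225 = $675, leaving $7,875.
Low-Income Housing Credit: income exceeds $29,700 by $48,850, which is 13 full-or-partial $4,000 increments; reduction = 13 × $110 = $1,430, leaving $3,070.
Total: $7,875 + $3,070 = $10,945.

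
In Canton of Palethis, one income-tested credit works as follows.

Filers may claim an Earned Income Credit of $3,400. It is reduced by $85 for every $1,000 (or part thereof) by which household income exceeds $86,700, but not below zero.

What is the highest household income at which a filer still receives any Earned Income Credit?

After 39 increments the reduction is 39 × $85 = $3,315, leaving $85; one more increment wipes it out. Increment 39 ends at excess 39 × $1,000 = $39,000, so the highest qualifying income is $86,700 + $39,000 = $125,700.

$125,700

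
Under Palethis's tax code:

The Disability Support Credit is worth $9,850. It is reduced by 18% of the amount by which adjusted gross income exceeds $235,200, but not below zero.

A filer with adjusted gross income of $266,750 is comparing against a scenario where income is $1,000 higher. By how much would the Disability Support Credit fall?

At $266,750 — 18% of the $31,550 excess over $235,200 is $5,679; credit = $9,850 − $5,679 = $4,171.
At $267,750 — 18% of the $32,550 excess over $235,200 is $5,859; credit = $9,850 − $5,859 = $3,991.
Lost: $4,171 − $3,991 = $180.

$180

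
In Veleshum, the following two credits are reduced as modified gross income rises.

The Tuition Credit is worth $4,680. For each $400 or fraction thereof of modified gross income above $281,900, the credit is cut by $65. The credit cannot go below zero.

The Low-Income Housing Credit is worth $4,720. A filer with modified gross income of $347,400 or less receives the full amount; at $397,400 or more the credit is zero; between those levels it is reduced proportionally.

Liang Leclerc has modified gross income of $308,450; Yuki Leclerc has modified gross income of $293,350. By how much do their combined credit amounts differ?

$2,470

Liang ($308,450): Tuition Credit: income exceeds $281,900 by $26,550, which is 67 full-or-partial $400 increments; reduction = 67 × $65 = $4,355, leaving $325. Low-Income Housing Credit: $308,450 is at or below the $347,400 threshold, so the full $4,720 applies. total $325 + $4,720 = $5,045
Yuki ($293,350): Tuition Credit: income exceeds $281,900 by $11,450, which is 29 full-or-partial $400 increments; reduction = 29 × $65 = $1,885, leaving $2,795. Low-Income Housing Credit: $293,350 is at or below the $347,400 threshold, so the full $4,720 applies. total $2,795 + $4,720 = $7,515
Difference: |$5,045 − $7,515| = $2,470.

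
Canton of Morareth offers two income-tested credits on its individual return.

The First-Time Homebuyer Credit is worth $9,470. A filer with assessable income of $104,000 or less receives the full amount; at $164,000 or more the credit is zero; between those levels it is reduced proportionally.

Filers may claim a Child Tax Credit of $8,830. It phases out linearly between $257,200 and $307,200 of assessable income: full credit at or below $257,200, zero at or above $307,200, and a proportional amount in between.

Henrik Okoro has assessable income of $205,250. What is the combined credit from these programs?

First-Time Homebuyer Credit: $205,250 is at or above $164,000, so the credit is $0.
Child Tax Credit: $205,250 is at or below the $257,200 threshold, so the full $8,830 applies.
Total: $0 + $8,830 = $8,830.

$8,830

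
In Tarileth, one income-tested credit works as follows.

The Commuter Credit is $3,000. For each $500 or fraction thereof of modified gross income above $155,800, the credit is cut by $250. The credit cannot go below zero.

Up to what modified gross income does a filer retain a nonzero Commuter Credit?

$161,300

After 11 increments the reduction is 11 × $250 = $2,750, leaving $250; one more increment wipes it out. Increment 11 ends at excess 11 × $500 = $5,500, so the highest qualifying income is $155,800 + $5,500 = $161,300.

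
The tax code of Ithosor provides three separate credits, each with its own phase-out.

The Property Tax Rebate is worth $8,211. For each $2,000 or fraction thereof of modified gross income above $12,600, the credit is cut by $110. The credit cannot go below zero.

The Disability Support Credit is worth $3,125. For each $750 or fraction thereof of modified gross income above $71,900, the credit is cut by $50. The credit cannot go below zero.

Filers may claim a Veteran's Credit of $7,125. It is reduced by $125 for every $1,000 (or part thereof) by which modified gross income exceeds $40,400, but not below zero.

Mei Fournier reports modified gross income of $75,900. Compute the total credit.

Property Tax Rebate: income exceeds $12,600 by $63,300, which is 32 full-or-partial $2,000 increments; reduction = 32 × $110 = $3,520, leaving $4,691.
Disability Support Credit: income exceeds $71,900 by $4,000, which is 6 full-or-partial $750 increments; reduction = 6 × $50 = $300, leaving $2,825.
Veteran's Credit: income exceeds $40,400 by $35,500, which is 36 full-or-partial $1,000 increments; reduction = 36 × $125 = $4,500, leaving $2,625.
Total: $4,691 + $2,825 + $2,625 = $10,141.

$10,141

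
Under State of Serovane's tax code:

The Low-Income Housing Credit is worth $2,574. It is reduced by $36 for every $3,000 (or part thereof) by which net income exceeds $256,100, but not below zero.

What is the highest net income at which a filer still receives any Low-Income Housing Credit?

$469,100

After 71 increments the reduction is 71 × $36 = $2,556, leaving $18; one more increment wipes it out. Increment 71 ends at excess 71 × $3,000 = $213,000, so the highest qualifying income is $256,100 + $213,000 = $469,100.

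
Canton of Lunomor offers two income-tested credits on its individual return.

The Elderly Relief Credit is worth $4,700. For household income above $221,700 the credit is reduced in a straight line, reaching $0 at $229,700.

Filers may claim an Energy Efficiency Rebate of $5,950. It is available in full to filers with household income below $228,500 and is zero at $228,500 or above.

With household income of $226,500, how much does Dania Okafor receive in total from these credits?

$7,830

Elderly Relief Credit: $226,500 is $4,800 into a $8,000 phase-out range, leaving 3,200/8,000 of the credit: $4,700 × 3,200/8,000 = $1,880.
Energy Efficiency Rebate: $226,500 is below the $228,500 cutoff, so the full $5,950 applies.
Total: $1,880 + $5,950 = $7,830.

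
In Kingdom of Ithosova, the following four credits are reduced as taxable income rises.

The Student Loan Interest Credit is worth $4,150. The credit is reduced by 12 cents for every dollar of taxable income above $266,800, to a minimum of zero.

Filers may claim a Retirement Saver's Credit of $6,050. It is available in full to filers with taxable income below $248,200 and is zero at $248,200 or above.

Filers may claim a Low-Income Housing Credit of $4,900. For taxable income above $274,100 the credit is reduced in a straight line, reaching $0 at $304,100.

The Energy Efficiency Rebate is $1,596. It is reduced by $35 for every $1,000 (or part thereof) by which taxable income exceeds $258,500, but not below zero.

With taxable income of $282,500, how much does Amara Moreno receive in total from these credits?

Student Loan Interest Credit: 12% of the $15,700 excess over $266,800 is $1,884; credit = $4,150 − $1,884 = $2,266.
Retirement Saver's Credit: $282,500 meets or exceeds the $248,200 cutoff, so the credit is $0.
Low-Income Housing Credit: $282,500 is $8,400 into a $30,000 phase-out range, leaving 21,600/30,000 of the credit: $4,900 × 21,600/30,000 = $3,528.
Energy Efficiency Rebate: income exceeds $258,500 by $24,000, which is 24 full-or-partial $1,000 increments; reduction = 24 × $35 = $840, leaving $756.
Total: $2,266 + $0 + $3,528 + $756 = $6,550.

$6,550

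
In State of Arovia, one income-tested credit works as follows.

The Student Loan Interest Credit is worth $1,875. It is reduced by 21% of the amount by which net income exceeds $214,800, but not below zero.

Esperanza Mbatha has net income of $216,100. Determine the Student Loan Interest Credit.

Student Loan Interest Credit: 21% of the $1,300 excess over $214,800 is $273; credit = $1,875 − $273 = $1,602.

$1,602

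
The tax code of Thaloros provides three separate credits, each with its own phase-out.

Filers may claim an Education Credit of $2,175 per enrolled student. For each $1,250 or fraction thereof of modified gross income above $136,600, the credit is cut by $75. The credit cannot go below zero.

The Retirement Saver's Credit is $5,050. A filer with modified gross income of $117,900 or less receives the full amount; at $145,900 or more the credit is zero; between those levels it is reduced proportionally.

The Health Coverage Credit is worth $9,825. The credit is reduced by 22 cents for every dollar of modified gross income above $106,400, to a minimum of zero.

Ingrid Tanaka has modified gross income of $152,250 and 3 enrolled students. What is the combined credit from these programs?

Education Credit: base = 3 × $2,175 = $6,525. income exceeds $136,600 by $15,650, which is 13 full-or-partial $1,250 increments; reduction = 13 × $75 = $975, leaving $5,550.
Retirement Saver's Credit: $152,250 is at or above $145,900, so the credit is $0.
Health Coverage Credit: 22% of the $45,850 excess over $106,400 is $10,087 ≥ base, so the credit is $0.
Total: $5,550 + $0 + $0 = $5,550.

$5,550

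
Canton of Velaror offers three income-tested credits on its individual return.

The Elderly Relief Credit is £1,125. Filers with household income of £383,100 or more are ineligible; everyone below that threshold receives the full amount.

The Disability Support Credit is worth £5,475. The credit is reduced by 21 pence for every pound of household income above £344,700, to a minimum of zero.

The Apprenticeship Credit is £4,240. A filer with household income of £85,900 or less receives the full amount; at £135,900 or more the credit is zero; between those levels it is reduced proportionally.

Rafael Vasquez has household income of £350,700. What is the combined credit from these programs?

£5,340

Elderly Relief Credit: £350,700 is below the £383,100 cutoff, so the full £1,125 applies.
Disability Support Credit: 21% of the £6,000 excess over £344,700 is £1,260; credit = £5,475 − £1,260 = £4,215.
Apprenticeship Credit: £350,700 is at or above £135,900, so the credit is £0.
Total: £1,125 + £4,215 + £0 = £5,340.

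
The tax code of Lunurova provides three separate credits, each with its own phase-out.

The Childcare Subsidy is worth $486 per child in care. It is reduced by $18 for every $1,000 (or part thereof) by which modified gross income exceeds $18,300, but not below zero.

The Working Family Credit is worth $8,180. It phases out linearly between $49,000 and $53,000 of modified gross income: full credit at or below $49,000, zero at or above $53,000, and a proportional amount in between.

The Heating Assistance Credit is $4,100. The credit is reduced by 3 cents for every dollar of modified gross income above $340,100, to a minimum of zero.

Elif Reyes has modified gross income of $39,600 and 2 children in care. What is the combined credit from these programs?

Childcare Subsidy: base = 2 × $486 = $972. income exceeds $18,300 by $21,300, which is 22 full-or-partial $1,000 increments; reduction = 22 × $18 = $396, leaving $576.
Working Family Credit: $39,600 is at or below the $49,000 threshold, so the full $8,180 applies.
Heating Assistance Credit: $39,600 is at or below the $340,100 threshold, so the full $4,100 applies.
Total: $576 + $8,180 + $4,100 = $12,856.

$12,856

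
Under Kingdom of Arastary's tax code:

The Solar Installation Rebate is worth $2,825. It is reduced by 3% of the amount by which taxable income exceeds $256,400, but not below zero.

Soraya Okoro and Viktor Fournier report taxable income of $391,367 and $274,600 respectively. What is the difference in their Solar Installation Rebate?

$2,279

Soraya ($391,367): Solar Installation Rebate: 3% of the $134,967 excess over $256,400 is $4,049.01 ≥ base, so the credit is $0.
Viktor ($274,600): Solar Installation Rebate: 3% of the $18,200 excess over $256,400 is $546; credit = $2,825 − $546 = $2,279.
Difference: |$0 − $2,279| = $2,279.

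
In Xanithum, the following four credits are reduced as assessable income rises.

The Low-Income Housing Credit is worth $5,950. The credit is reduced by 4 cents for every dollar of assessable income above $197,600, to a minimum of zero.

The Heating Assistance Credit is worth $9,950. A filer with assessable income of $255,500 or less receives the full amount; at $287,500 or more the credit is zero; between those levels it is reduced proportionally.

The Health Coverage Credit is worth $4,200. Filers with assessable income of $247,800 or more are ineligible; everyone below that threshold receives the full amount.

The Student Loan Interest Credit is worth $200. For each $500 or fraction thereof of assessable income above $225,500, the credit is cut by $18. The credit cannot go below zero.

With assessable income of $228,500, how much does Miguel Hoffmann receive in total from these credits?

Low-Income Housing Credit: 4% of the $30,900 excess over $197,600 is $1,236; credit = $5,950 − $1,236 = $4,714.
Heating Assistance Credit: $228,500 is at or below the $255,500 threshold, so the full $9,950 applies.
Health Coverage Credit: $228,500 is below the $247,800 cutoff, so the full $4,200 applies.
Student Loan Interest Credit: income exceeds $225,500 by $3,000, which is 6 full-or-partial $500 increments; reduction = 6 × $18 = $108, leaving $92.
Total: $4,714 + $9,950 + $4,200 + $92 = $18,956.

$18,956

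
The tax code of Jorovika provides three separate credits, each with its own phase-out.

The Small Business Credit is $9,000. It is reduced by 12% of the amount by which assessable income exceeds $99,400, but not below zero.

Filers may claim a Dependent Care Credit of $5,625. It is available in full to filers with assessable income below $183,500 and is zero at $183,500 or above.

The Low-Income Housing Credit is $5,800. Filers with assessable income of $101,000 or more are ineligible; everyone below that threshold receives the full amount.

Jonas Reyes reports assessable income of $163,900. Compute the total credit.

Small Business Credit: 12% of the $64,500 excess over $99,400 is $7,740; credit = $9,000 − $7,740 = $1,260.
Dependent Care Credit: $163,900 is below the $183,500 cutoff, so the full $5,625 applies.
Low-Income Housing Credit: $163,900 meets or exceeds the $101,000 cutoff, so the credit is $0.
Total: $1,260 + $5,625 + $0 = $6,885.

$6,885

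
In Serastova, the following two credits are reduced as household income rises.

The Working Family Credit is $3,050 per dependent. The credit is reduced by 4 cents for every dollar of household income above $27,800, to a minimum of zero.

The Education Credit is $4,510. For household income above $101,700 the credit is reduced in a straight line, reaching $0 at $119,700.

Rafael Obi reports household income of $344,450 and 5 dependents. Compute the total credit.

Working Family Credit: base = 5 × $3,050 = $15,250. 4% of the $316,650 excess over $27,800 is $12,666; credit = $15,250 − $12,666 = $2,584.
Education Credit: $344,450 is at or above $119,700, so the credit is $0.
Total: $2,584 + $0 = $2,584.

$2,584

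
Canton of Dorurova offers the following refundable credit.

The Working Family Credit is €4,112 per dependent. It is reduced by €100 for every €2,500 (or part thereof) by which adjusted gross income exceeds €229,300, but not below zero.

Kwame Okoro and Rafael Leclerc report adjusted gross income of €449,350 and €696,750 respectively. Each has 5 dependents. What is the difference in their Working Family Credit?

€9,800

Kwame (€449,350): Working Family Credit: base = 5 × €4,112 = €20,560. income exceeds €229,300 by €220,050, which is 89 full-or-partial €2,500 increments; reduction = 89 × €100 = €8,900, leaving €11,660.
Rafael (€696,750): Working Family Credit: base = 5 × €4,112 = €20,560. income exceeds €229,300 by €467,450, which is 187 full-or-partial €2,500 increments; reduction = 187 × €100 = €18,700, leaving €1,860.
Difference: |€11,660 − €1,860| = €9,800.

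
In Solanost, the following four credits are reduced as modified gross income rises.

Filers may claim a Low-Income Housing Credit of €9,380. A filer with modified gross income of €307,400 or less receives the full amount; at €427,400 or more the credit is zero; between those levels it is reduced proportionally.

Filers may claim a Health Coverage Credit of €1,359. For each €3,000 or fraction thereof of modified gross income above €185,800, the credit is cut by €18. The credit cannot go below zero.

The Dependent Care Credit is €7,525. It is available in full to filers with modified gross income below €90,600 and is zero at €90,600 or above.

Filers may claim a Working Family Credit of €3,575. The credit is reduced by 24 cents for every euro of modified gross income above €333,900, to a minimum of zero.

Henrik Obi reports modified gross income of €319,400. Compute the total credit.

€12,566

Low-Income Housing Credit: €319,400 is €12,000 into a €120,000 phase-out range, leaving 108,000/120,000 of the credit: €9,380 × 108,000/120,000 = €8,442.
Health Coverage Credit: income exceeds €185,800 by €133,600, which is 45 full-or-partial €3,000 increments; reduction = 45 × €18 = €810, leaving €549.
Dependent Care Credit: €319,400 meets or exceeds the €90,600 cutoff, so the credit is €0.
Working Family Credit: €319,400 is at or below the €333,900 threshold, so the full €3,575 applies.
Total: €8,442 + €549 + €0 + €3,575 = €12,566.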